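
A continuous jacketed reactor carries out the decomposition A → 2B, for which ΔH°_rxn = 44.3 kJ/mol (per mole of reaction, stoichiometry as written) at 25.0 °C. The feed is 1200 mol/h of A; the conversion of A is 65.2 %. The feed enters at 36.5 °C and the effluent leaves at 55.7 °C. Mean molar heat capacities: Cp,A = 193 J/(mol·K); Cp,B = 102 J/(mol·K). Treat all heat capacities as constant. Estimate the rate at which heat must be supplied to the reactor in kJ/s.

Q_in = 10.9 kJ/s

Extent of reaction ξ = 0.652 × 1200 = 782.4 mol/h
Reaction term: ξ·ΔH°_rxn = 782.4 × 44.3 = 34660 kJ/h
Sensible, feed 36.5→25 °C: -2663.4 kJ/h
Outlet flows (mol/h): A 417.6, B 1564.8
Sensible, products 25→55.7 °C: 7374.3 kJ/h
Q = ΔH = 39371 kJ/h = 10.936 kW
Heat supplied = 10.936 kJ/s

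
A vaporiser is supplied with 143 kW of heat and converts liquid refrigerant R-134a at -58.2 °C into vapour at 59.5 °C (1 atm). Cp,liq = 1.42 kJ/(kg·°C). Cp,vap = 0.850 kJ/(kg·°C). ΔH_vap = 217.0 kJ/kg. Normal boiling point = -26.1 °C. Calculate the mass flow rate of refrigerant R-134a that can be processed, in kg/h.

Δh = 1.42×(-26.1−-58.2) + 217.0 + 0.850×(59.5−-26.1) = 335.34 kJ/kg
Q = 143 kW = 143 kJ/s = 514800 kJ/h
ṁ = Q/Δh = 514800 / 335.34 = 1535.1 kg/h

ṁ = 1540 kg/h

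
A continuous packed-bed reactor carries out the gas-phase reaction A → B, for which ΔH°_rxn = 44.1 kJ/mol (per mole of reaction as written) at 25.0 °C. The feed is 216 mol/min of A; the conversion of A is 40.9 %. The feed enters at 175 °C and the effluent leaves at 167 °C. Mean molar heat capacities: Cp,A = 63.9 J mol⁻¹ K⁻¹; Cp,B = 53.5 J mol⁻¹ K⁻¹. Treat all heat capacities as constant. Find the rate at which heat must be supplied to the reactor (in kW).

Extent of reaction ξ = 0.409 × 216 = 88.344 mol/min
Reaction term: ξ·ΔH°_rxn = 88.344 × 44.1 = 3896 kJ/min
Sensible, feed 175→25 °C: -2070.4 kJ/min
Outlet flows (mol/min): A 127.66, B 88.344
Sensible, products 25→167 °C: 1829.5 kJ/min
Q = ΔH = 3655.1 kJ/min = 60.918 kW
Heat supplied = 60.918 kW

Q_in = 60.9 kW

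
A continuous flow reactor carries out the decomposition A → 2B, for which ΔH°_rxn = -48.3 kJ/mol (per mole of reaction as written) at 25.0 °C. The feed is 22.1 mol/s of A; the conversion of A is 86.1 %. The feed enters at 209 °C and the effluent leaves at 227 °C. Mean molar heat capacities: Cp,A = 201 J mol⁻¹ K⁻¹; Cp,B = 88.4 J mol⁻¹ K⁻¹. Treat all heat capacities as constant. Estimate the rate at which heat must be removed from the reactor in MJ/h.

Q_out = 3360 MJ/h

Extent of reaction ξ = 0.861 × 22.1 = 19.028 mol/s
Reaction term: ξ·ΔH°_rxn = 19.028 × -48.3 = -919.06 kJ/s
Sensible, feed 209→25 °C: -817.35 kJ/s
Outlet flows (mol/s): A 3.0719, B 38.056
Sensible, products 25→227 °C: 804.29 kJ/s
Q = ΔH = -932.12 kJ/s = -932.12 kW
Heat removed = 3355.6 MJ/h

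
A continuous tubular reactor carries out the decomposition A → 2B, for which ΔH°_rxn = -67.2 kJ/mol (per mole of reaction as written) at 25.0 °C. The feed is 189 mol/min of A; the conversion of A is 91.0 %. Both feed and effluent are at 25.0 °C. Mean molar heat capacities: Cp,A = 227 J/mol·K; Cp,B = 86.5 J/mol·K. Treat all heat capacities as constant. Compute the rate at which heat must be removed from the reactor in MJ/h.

Extent of reaction ξ = 0.910 × 189 = 171.99 mol/min
Reaction term: ξ·ΔH°_rxn = 171.99 × -67.2 = -11558 kJ/min
Q = ΔH = -11558 kJ/min = -192.63 kW
Heat removed = 693.46 MJ/h

Q_out = 693 MJ/h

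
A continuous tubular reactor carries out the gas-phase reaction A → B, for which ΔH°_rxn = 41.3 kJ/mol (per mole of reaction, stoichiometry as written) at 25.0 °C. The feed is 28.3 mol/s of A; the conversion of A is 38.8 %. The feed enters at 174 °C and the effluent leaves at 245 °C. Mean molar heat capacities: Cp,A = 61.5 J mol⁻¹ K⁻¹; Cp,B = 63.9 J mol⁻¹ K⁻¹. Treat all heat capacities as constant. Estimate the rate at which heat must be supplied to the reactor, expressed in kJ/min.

Extent of reaction ξ = 0.388 × 28.3 = 10.98 mol/s
Reaction term: ξ·ΔH°_rxn = 10.98 × 41.3 = 453.49 kJ/s
Sensible, feed 174→25 °C: -259.33 kJ/s
Outlet flows (mol/s): A 17.32, B 10.98
Sensible, products 25→245 °C: 388.7 kJ/s
Q = ΔH = 582.86 kJ/s = 582.86 kW
Heat supplied = 34972 kJ/min

Q_in = 35000 kJ/min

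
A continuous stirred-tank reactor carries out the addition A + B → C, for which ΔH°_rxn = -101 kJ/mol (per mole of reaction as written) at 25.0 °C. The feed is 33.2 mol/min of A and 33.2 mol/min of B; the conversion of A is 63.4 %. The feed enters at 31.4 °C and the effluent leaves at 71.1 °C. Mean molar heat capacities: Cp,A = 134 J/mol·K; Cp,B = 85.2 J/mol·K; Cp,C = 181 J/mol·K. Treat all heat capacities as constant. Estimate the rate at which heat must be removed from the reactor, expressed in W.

Q_out = 31200 W

Extent of reaction ξ = 0.634 × 33.2 = 21.049 mol/min
Reaction term: ξ·ΔH°_rxn = 21.049 × -101 = -2125.9 kJ/min
Sensible, feed 31.4→25 °C: -46.576 kJ/min
Outlet flows (mol/min): A 12.151, B 12.151, C 21.049
Sensible, products 25→71.1 °C: 298.42 kJ/min
Q = ΔH = -1874.1 kJ/min = -31.235 kW
Heat removed = 31235 W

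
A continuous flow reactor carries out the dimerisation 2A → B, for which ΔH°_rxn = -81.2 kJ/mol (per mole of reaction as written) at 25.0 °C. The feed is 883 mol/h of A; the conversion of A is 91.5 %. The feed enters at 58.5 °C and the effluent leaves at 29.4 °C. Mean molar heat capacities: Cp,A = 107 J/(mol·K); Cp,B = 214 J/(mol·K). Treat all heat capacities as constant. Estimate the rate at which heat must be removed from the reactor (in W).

Extent of reaction ξ = 0.915 × 883 / 2 = 403.97 mol/h
Reaction term: ξ·ΔH°_rxn = 403.97 × -81.2 = -32803 kJ/h
Sensible, feed 58.5→25 °C: -3165.1 kJ/h
Outlet flows (mol/h): A 75.055, B 403.97
Sensible, products 25→29.4 °C: 415.72 kJ/h
Q = ΔH = -35552 kJ/h = -9.8755 kW
Heat removed = 9875.5 W

Q_out = 9880 W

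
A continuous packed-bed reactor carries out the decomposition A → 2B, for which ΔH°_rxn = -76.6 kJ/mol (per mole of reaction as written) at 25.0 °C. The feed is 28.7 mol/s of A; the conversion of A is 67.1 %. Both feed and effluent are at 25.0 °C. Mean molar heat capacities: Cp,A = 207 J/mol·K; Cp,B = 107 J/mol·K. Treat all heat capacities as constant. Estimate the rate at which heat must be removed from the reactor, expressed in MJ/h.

Q_out = 5310 MJ/h

Extent of reaction ξ = 0.671 × 28.7 = 19.258 mol/s
Reaction term: ξ·ΔH°_rxn = 19.258 × -76.6 = -1475.1 kJ/s
Q = ΔH = -1475.1 kJ/s = -1475.1 kW
Heat removed = 5310.5 MJ/h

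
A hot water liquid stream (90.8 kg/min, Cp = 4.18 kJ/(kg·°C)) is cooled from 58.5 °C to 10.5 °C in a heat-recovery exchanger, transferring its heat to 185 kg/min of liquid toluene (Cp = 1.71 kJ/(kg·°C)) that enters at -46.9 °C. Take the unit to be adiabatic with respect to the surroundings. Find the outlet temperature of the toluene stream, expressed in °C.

Heat released by hot stream: Q = 90.8 × 4.18 × (58.5 − 10.5) = 18218 kJ/min
Energy balance on cold side (adiabatic exchanger): Q = ṁ_c·Cp_c·(T_c,out − T_c,in)
T_c,out = -46.9 + 18218/(185 × 1.71) = 10.688 °C

T_c,out = 10.7 °C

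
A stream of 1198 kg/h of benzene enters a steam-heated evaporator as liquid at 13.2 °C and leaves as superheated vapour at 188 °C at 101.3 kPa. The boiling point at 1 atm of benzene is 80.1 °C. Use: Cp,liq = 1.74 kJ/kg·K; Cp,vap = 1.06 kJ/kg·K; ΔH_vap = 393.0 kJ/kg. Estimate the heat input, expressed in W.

Q = 208000 W

liquid 13.2→80.1 °C: 116.41 kJ/kg
vaporisation at 80.1 °C: 393 kJ/kg
vapour 80.1→188 °C: 114.37 kJ/kg
Δh = 116.41 + 393 + 114.37 = 623.78 kJ/kg
Q = ṁ·Δh = 1198 kg/h × 623.78 kJ/kg = 747290 kJ/h
|Q| = 207.58 kW = 207580 W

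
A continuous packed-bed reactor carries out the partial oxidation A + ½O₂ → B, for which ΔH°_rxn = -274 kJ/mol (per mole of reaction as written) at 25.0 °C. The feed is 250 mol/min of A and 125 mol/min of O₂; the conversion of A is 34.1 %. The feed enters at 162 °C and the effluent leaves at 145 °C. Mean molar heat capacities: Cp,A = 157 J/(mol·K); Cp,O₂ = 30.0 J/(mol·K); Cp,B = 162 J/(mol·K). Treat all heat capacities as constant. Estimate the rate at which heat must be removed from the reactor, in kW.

Extent of reaction ξ = 0.341 × 250 = 85.25 mol/min
Reaction term: ξ·ΔH°_rxn = 85.25 × -274 = -23358 kJ/min
Sensible, feed 162→25 °C: -5891 kJ/min
Outlet flows (mol/min): A 164.75, O₂ 82.375, B 85.25
Sensible, products 25→145 °C: 5057.7 kJ/min
Q = ΔH = -24192 kJ/min = -403.2 kW
Heat removed = 403.2 kW

Q_out = 403 kW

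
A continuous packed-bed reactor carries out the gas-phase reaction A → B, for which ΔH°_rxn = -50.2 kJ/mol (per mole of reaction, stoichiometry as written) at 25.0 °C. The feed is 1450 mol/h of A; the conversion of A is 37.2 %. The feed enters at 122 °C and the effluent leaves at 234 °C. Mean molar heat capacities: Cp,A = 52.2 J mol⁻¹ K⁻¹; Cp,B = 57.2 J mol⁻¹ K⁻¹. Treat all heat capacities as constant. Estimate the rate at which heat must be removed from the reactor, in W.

Extent of reaction ξ = 0.372 × 1450 = 539.4 mol/h
Reaction term: ξ·ΔH°_rxn = 539.4 × -50.2 = -27078 kJ/h
Sensible, feed 122→25 °C: -7341.9 kJ/h
Outlet flows (mol/h): A 910.6, B 539.4
Sensible, products 25→234 °C: 16383 kJ/h
Q = ΔH = -18037 kJ/h = -5.0103 kW
Heat removed = 5010.3 W

Q_out = 5010 W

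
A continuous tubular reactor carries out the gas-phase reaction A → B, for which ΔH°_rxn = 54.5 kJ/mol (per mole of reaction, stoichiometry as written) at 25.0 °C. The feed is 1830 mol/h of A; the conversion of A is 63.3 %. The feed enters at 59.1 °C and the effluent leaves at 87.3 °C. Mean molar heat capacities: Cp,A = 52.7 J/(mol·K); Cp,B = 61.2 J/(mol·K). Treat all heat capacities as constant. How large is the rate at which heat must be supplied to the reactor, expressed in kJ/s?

Extent of reaction ξ = 0.633 × 1830 = 1158.4 mol/h
Reaction term: ξ·ΔH°_rxn = 1158.4 × 54.5 = 63132 kJ/h
Sensible, feed 59.1→25 °C: -3288.6 kJ/h
Outlet flows (mol/h): A 671.61, B 1158.4
Sensible, products 25→87.3 °C: 6621.7 kJ/h
Q = ΔH = 66465 kJ/h = 18.463 kW
Heat supplied = 18.463 kJ/s

Q_in = 18.5 kJ/s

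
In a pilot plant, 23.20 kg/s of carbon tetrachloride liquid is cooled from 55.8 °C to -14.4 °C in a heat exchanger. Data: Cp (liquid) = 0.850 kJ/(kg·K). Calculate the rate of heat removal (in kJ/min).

Q_c = 83100 kJ/min

Q = ṁ·Cp·ΔT = 23.20 × 0.850 × (-14.4 − 55.8) = -1384.3 kJ/s
Cooling duty = 83061 kJ/min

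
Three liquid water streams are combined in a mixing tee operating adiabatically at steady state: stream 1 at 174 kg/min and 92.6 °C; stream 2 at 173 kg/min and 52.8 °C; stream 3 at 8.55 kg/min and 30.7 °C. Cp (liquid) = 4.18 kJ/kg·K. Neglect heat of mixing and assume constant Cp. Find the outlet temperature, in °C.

T_out = 71.7 °C

Adiabatic, steady state ⇒ Σ ṁᵢCp,ᵢ(T_out − Tᵢ) = 0
T_out = Σ ṁᵢCp,ᵢTᵢ / Σ ṁᵢCp,ᵢ
      = 106630 / 1486.2 = 71.746 °C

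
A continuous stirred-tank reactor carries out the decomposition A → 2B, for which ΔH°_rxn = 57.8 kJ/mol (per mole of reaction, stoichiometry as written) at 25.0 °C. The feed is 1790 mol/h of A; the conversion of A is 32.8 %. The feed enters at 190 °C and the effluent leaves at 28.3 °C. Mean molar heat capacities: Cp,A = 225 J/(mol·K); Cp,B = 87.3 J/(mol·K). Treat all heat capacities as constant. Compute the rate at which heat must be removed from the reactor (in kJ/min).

Extent of reaction ξ = 0.328 × 1790 = 587.12 mol/h
Reaction term: ξ·ΔH°_rxn = 587.12 × 57.8 = 33936 kJ/h
Sensible, feed 190→25 °C: -66454 kJ/h
Outlet flows (mol/h): A 1202.9, B 1174.2
Sensible, products 25→28.3 °C: 1231.4 kJ/h
Q = ΔH = -31287 kJ/h = -8.6908 kW
Heat removed = 521.45 kJ/min

Q_out = 521 kJ/min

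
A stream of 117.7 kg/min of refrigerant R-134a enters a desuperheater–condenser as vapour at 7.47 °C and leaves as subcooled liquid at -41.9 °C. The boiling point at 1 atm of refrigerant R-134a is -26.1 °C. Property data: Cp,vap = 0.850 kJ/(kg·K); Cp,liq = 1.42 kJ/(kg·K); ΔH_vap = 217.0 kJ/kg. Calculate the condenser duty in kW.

Q_c = 526 kW

vapour 7.47→-26.1 °C: -28.534 kJ/kg
condensation at -26.1 °C: -217 kJ/kg
liquid -26.1→-41.9 °C: -22.436 kJ/kg
Δh = -28.534 + -217 + -22.436 = -267.97 kJ/kg
Q = ṁ·Δh = 117.7 kg/min × -267.97 kJ/kg = -31540 kJ/min
|Q| = 525.67 kW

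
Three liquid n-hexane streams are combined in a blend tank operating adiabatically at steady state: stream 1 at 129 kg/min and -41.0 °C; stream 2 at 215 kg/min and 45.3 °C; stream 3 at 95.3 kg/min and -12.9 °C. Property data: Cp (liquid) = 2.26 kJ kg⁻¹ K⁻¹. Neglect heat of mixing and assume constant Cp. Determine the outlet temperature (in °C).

T_out = 7.33 °C

No heat crosses the boundary, so H_out = H_in.
Σ ṁᵢCp,ᵢTᵢ = 129×2.26×-41.0 + 215×2.26×45.3 + 95.3×2.26×-12.9 = 7279.8
Σ ṁᵢCp,ᵢ = 129×2.26 + 215×2.26 + 95.3×2.26 = 992.82
T_out = 7279.8 / 992.82 = 7.3324 °C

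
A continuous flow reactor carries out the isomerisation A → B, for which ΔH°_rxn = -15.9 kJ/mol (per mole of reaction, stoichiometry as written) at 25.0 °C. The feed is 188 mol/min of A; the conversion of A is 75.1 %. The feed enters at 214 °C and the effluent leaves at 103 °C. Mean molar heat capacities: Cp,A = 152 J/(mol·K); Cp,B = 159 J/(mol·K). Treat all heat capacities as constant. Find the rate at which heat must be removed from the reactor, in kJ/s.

Q_out = 89.0 kJ/s

Extent of reaction ξ = 0.751 × 188 = 141.19 mol/min
Reaction term: ξ·ΔH°_rxn = 141.19 × -15.9 = -2244.9 kJ/min
Sensible, feed 214→25 °C: -5400.9 kJ/min
Outlet flows (mol/min): A 46.812, B 141.19
Sensible, products 25→103 °C: 2306 kJ/min
Q = ΔH = -5339.7 kJ/min = -88.996 kW
Heat removed = 88.996 kJ/s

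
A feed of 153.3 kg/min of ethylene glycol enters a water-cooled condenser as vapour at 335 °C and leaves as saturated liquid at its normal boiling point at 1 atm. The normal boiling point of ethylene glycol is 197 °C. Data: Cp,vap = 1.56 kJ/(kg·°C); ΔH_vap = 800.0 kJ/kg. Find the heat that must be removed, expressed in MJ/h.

Q_c = 9340 MJ/h

vapour 335→197 °C: -215.28 kJ/kg
condensation at 197 °C: -800 kJ/kg
Δh = -215.28 + -800 = -1015.3 kJ/kg
Q = ṁ·Δh = 153.3 kg/min × -1015.3 kJ/kg = -155640 kJ/min
|Q| = 2594 kW = 9338.5 MJ/h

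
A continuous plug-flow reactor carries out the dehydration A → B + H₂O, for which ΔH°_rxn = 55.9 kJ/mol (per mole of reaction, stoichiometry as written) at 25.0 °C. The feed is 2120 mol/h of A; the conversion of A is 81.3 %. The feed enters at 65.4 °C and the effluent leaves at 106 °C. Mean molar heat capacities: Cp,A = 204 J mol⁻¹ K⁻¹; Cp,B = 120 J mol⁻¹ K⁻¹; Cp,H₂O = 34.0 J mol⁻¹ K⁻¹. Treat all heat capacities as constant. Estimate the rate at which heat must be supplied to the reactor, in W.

Q_in = 29700 W

Extent of reaction ξ = 0.813 × 2120 = 1723.6 mol/h
Reaction term: ξ·ΔH°_rxn = 1723.6 × 55.9 = 96347 kJ/h
Sensible, feed 65.4→25 °C: -17472 kJ/h
Outlet flows (mol/h): A 396.44, B 1723.6, H₂O 1723.6
Sensible, products 25→106 °C: 28050 kJ/h
Q = ΔH = 106930 kJ/h = 29.701 kW
Heat supplied = 29701 W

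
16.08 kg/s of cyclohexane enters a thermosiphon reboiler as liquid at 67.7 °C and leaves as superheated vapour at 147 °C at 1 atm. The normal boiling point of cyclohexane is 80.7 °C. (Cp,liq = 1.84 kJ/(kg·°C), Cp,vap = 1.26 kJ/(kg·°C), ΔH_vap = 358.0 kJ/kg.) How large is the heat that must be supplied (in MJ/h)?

Q = 26900 MJ/h

liquid 67.7→80.7 °C: 23.92 kJ/kg
vaporisation at 80.7 °C: 358 kJ/kg
vapour 80.7→147 °C: 83.538 kJ/kg
Δh = 23.92 + 358 + 83.538 = 465.46 kJ/kg
Q = ṁ·Δh = 16.08 kg/s × 465.46 kJ/kg = 7484.6 kJ/s
|Q| = 7484.6 kW = 26944 MJ/h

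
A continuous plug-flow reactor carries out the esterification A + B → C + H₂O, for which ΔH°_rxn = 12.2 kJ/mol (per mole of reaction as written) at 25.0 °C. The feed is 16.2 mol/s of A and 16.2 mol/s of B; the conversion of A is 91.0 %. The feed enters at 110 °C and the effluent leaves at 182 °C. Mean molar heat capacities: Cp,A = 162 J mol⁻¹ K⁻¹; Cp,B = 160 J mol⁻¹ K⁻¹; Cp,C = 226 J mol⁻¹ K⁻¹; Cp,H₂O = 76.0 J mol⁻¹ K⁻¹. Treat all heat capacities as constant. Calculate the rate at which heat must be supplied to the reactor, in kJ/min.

Extent of reaction ξ = 0.910 × 16.2 = 14.742 mol/s
Reaction term: ξ·ΔH°_rxn = 14.742 × 12.2 = 179.85 kJ/s
Sensible, feed 110→25 °C: -443.39 kJ/s
Outlet flows (mol/s): A 1.458, B 1.458, C 14.742, H₂O 14.742
Sensible, products 25→182 °C: 772.68 kJ/s
Q = ΔH = 509.14 kJ/s = 509.14 kW
Heat supplied = 30549 kJ/min

Q_in = 30500 kJ/min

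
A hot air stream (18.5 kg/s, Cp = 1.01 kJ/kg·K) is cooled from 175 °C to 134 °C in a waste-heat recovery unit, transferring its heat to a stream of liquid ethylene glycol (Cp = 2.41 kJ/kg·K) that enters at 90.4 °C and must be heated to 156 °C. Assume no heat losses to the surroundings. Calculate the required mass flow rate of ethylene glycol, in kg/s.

ṁ_c = 4.85 kg/s

Heat released by hot stream: Q = 18.5 × 1.01 × (175 − 134) = 766.08 kJ/s
Energy balance on cold side (adiabatic exchanger): Q = ṁ_c·Cp_c·(T_c,out − T_c,in)
ṁ_c = 766.08 / [2.41 × (156 − 90.4)] = 4.8457 kg/s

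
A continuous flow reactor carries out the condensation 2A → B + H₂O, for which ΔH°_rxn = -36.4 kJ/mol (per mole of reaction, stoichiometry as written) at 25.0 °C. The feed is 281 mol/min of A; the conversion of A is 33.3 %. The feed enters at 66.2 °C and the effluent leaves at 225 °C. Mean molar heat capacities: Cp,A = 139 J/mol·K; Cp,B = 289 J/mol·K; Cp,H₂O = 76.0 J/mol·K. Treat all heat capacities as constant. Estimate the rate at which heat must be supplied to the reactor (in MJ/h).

Extent of reaction ξ = 0.333 × 281 / 2 = 46.787 mol/min
Reaction term: ξ·ΔH°_rxn = 46.787 × -36.4 = -1703 kJ/min
Sensible, feed 66.2→25 °C: -1609.2 kJ/min
Outlet flows (mol/min): A 187.43, B 46.787, H₂O 46.787
Sensible, products 25→225 °C: 8625.9 kJ/min
Q = ΔH = 5313.6 kJ/min = 88.56 kW
Heat supplied = 318.82 MJ/h

Q_in = 319 MJ/h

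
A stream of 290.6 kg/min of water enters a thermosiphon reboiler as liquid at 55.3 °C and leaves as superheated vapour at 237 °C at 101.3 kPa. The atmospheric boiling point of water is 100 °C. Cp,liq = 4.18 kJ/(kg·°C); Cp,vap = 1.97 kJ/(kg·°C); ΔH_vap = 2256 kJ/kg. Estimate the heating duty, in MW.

liquid 55.3→100 °C: 186.85 kJ/kg
vaporisation at 100 °C: 2256 kJ/kg
vapour 100→237 °C: 269.89 kJ/kg
Δh = 186.85 + 2256 + 269.89 = 2712.7 kJ/kg
Q = ṁ·Δh = 290.6 kg/min × 2712.7 kJ/kg = 788320 kJ/min
|Q| = 13139 kW = 13.139 MW

Q = 13.1 MW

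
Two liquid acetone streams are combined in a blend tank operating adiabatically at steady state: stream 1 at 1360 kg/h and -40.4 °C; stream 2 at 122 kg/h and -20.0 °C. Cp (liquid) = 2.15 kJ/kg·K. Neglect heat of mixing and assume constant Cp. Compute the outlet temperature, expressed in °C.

T_out = -38.7 °C

Adiabatic, steady state ⇒ Σ ṁᵢCp,ᵢ(T_out − Tᵢ) = 0
T_out = Σ ṁᵢCp,ᵢTᵢ / Σ ṁᵢCp,ᵢ
      = -123380 / 3186.3 = -38.721 °C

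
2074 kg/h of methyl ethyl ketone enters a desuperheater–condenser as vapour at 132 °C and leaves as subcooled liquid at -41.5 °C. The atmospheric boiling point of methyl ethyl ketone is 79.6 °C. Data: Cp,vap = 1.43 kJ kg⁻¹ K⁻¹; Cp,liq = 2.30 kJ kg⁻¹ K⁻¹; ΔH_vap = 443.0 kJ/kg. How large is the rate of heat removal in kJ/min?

vapour 132→79.6 °C: -74.932 kJ/kg
condensation at 79.6 °C: -443 kJ/kg
liquid 79.6→-41.5 °C: -278.53 kJ/kg
Δh = -74.932 + -443 + -278.53 = -796.46 kJ/kg
Q = ṁ·Δh = 2074 kg/h × -796.46 kJ/kg = -1.6519e+06 kJ/h
|Q| = 458.85 kW = 27531 kJ/min

Q_c = 27500 kJ/min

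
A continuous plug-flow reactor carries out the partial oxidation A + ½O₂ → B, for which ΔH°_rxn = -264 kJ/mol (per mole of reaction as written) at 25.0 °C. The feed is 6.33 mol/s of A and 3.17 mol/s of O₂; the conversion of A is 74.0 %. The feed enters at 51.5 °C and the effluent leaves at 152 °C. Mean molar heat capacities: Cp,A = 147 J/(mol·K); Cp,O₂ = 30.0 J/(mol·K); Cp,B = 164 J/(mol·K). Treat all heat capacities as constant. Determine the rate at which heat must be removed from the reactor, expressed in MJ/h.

Extent of reaction ξ = 0.740 × 6.33 = 4.6842 mol/s
Reaction term: ξ·ΔH°_rxn = 4.6842 × -264 = -1236.6 kJ/s
Sensible, feed 51.5→25 °C: -27.179 kJ/s
Outlet flows (mol/s): A 1.6458, O₂ 0.8279, B 4.6842
Sensible, products 25→152 °C: 131.44 kJ/s
Q = ΔH = -1132.4 kJ/s = -1132.4 kW
Heat removed = 4076.5 MJ/h

Q_out = 4080 MJ/h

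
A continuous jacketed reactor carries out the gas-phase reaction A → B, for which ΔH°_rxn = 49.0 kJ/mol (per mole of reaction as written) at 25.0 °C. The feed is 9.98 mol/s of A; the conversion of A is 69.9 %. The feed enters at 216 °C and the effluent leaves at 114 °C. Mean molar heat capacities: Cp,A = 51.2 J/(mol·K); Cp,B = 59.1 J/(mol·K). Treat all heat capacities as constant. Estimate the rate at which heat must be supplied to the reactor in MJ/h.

Extent of reaction ξ = 0.699 × 9.98 = 6.976 mol/s
Reaction term: ξ·ΔH°_rxn = 6.976 × 49.0 = 341.82 kJ/s
Sensible, feed 216→25 °C: -97.596 kJ/s
Outlet flows (mol/s): A 3.004, B 6.976
Sensible, products 25→114 °C: 50.382 kJ/s
Q = ΔH = 294.61 kJ/s = 294.61 kW
Heat supplied = 1060.6 MJ/h

Q_in = 1060 MJ/h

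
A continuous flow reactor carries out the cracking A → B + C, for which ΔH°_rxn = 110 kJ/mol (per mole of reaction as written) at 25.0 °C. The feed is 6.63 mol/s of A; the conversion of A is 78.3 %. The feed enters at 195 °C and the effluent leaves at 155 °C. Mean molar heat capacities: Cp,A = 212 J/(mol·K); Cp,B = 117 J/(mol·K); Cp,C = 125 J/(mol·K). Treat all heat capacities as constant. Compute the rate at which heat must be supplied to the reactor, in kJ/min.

Extent of reaction ξ = 0.783 × 6.63 = 5.1913 mol/s
Reaction term: ξ·ΔH°_rxn = 5.1913 × 110 = 571.04 kJ/s
Sensible, feed 195→25 °C: -238.95 kJ/s
Outlet flows (mol/s): A 1.4387, B 5.1913, C 5.1913
Sensible, products 25→155 °C: 202.97 kJ/s
Q = ΔH = 535.07 kJ/s = 535.07 kW
Heat supplied = 32104 kJ/min

Q_in = 32100 kJ/min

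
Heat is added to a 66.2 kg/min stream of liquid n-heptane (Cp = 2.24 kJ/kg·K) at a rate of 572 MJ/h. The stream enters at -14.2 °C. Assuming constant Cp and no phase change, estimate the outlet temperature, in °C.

Q = 572 MJ/h = 9533.3 kJ/min
ΔT = Q/(ṁ·Cp) = 9533.3/(66.2×2.24) = 64.289 K
T_out = -14.2 + 64.289 = 50.089 °C

T_out = 50.1 °C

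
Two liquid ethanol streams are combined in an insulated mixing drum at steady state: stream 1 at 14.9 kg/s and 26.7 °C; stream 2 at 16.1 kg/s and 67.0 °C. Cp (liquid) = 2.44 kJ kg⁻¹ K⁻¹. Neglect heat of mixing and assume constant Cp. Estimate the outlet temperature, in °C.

T_out = 47.6 °C

No heat crosses the boundary, so H_out = H_in.
T_out = Σ ṁᵢCp,ᵢTᵢ / Σ ṁᵢCp,ᵢ
      = 3602.7 / 75.64 = 47.63 °C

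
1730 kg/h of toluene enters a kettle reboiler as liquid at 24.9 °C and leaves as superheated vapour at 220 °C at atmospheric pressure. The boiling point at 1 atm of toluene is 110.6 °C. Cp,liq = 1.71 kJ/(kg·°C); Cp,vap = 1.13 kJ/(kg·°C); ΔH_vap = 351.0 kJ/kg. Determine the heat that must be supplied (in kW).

liquid 24.9→110.6 °C: 146.55 kJ/kg
vaporisation at 110.6 °C: 351 kJ/kg
vapour 110.6→220 °C: 123.62 kJ/kg
Δh = 146.55 + 351 + 123.62 = 621.17 kJ/kg
Q = ṁ·Δh = 1730 kg/h × 621.17 kJ/kg = 1.0746e+06 kJ/h
|Q| = 298.51 kW

Q = 299 kW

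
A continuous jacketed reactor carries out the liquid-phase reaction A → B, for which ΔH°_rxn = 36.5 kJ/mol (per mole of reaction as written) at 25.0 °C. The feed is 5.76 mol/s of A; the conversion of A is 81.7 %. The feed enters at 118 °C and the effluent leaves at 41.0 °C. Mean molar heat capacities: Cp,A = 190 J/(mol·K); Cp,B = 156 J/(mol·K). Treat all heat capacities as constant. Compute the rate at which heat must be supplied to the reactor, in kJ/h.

Extent of reaction ξ = 0.817 × 5.76 = 4.7059 mol/s
Reaction term: ξ·ΔH°_rxn = 4.7059 × 36.5 = 171.77 kJ/s
Sensible, feed 118→25 °C: -101.78 kJ/s
Outlet flows (mol/s): A 1.0541, B 4.7059
Sensible, products 25→41.0 °C: 14.95 kJ/s
Q = ΔH = 84.937 kJ/s = 84.937 kW
Heat supplied = 305770 kJ/h

Q_in = 306000 kJ/h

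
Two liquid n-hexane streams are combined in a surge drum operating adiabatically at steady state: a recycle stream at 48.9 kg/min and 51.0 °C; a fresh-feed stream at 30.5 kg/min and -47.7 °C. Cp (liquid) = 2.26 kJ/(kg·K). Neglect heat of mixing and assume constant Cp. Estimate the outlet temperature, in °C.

T_out = 13.1 °C

No heat crosses the boundary, so H_out = H_in.
T_out = Σ ṁᵢCp,ᵢTᵢ / Σ ṁᵢCp,ᵢ
      = 2348.3 / 179.44 = 13.086 °C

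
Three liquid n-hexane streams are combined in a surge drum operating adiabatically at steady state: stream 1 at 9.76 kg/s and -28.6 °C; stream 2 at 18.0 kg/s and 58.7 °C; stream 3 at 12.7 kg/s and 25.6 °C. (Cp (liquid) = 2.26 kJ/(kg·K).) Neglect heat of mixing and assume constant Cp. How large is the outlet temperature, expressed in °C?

Adiabatic, steady state ⇒ Σ ṁᵢCp,ᵢ(T_out − Tᵢ) = 0
Σ ṁᵢCp,ᵢTᵢ = 9.76×2.26×-28.6 + 18.0×2.26×58.7 + 12.7×2.26×25.6 = 2491.8
Σ ṁᵢCp,ᵢ = 9.76×2.26 + 18.0×2.26 + 12.7×2.26 = 91.44
T_out = 2491.8 / 91.44 = 27.251 °C

T_out = 27.3 °C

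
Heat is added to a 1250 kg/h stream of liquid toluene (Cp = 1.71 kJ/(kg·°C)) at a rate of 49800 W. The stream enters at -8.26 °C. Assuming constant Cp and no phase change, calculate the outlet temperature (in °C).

Q = 49800 W = 179280 kJ/h
ΔT = Q/(ṁ·Cp) = 179280/(1250×1.71) = 83.874 K
T_out = -8.26 + 83.874 = 75.614 °C

T_out = 75.6 °C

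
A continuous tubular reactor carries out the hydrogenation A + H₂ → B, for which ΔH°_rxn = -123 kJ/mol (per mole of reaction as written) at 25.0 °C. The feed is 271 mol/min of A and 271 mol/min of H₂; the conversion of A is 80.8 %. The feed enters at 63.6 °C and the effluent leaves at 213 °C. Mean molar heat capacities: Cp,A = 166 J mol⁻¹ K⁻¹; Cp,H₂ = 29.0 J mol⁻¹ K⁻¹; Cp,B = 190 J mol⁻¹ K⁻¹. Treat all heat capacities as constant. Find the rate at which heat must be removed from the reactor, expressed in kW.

Q_out = 321 kW

Extent of reaction ξ = 0.808 × 271 = 218.97 mol/min
Reaction term: ξ·ΔH°_rxn = 218.97 × -123 = -26933 kJ/min
Sensible, feed 63.6→25 °C: -2039.8 kJ/min
Outlet flows (mol/min): A 52.032, H₂ 52.032, B 218.97
Sensible, products 25→213 °C: 9729 kJ/min
Q = ΔH = -19244 kJ/min = -320.73 kW
Heat removed = 320.73 kW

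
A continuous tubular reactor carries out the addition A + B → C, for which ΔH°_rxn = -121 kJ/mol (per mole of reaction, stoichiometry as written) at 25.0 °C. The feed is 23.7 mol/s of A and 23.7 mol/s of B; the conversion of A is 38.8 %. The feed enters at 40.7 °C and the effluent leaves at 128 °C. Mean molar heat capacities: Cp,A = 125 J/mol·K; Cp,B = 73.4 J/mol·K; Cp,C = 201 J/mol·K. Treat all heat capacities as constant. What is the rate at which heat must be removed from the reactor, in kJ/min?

Q_out = 42000 kJ/min

Extent of reaction ξ = 0.388 × 23.7 = 9.1956 mol/s
Reaction term: ξ·ΔH°_rxn = 9.1956 × -121 = -1112.7 kJ/s
Sensible, feed 40.7→25 °C: -73.823 kJ/s
Outlet flows (mol/s): A 14.504, B 14.504, C 9.1956
Sensible, products 25→128 °C: 486.78 kJ/s
Q = ΔH = -699.71 kJ/s = -699.71 kW
Heat removed = 41983 kJ/min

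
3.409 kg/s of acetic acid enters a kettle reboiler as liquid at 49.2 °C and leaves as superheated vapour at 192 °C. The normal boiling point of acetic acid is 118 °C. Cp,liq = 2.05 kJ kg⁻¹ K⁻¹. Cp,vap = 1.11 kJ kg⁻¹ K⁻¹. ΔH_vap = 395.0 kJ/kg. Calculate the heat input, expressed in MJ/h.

Q = 7590 MJ/h

liquid 49.2→118 °C: 141.04 kJ/kg
vaporisation at 118 °C: 395 kJ/kg
vapour 118→192 °C: 82.14 kJ/kg
Δh = 141.04 + 395 + 82.14 = 618.18 kJ/kg
Q = ṁ·Δh = 3.409 kg/s × 618.18 kJ/kg = 2107.4 kJ/s
|Q| = 2107.4 kW = 7586.6 MJ/h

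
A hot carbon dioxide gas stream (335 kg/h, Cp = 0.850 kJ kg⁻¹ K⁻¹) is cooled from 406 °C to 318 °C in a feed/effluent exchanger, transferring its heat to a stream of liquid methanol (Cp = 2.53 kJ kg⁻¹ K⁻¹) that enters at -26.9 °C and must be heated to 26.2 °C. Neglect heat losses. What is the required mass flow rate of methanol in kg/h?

ṁ_c = 187 kg/h

Heat released by hot stream: Q = 335 × 0.850 × (406 − 318) = 25058 kJ/h
Energy balance on cold side (adiabatic exchanger): Q = ṁ_c·Cp_c·(T_c,out − T_c,in)
ṁ_c = 25058 / [2.53 × (26.2 − -26.9)] = 186.52 kg/h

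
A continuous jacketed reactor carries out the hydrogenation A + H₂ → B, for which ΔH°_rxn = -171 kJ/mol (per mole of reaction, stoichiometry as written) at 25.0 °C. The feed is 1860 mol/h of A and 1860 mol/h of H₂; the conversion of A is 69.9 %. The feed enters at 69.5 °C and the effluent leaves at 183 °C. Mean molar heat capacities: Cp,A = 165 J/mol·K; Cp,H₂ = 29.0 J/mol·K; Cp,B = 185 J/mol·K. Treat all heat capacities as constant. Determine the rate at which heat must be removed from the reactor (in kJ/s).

Extent of reaction ξ = 0.699 × 1860 = 1300.1 mol/h
Reaction term: ξ·ΔH°_rxn = 1300.1 × -171 = -222320 kJ/h
Sensible, feed 69.5→25 °C: -16057 kJ/h
Outlet flows (mol/h): A 559.86, H₂ 559.86, B 1300.1
Sensible, products 25→183 °C: 55164 kJ/h
Q = ΔH = -183220 kJ/h = -50.894 kW
Heat removed = 50.894 kJ/s

Q_out = 50.9 kJ/s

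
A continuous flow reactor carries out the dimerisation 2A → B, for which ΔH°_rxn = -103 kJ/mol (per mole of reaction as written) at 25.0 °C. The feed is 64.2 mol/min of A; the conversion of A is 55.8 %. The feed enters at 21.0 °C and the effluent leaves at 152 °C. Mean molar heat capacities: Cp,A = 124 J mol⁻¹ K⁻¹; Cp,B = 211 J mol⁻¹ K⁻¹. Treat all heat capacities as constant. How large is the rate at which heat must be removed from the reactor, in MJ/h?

Q_out = 53.2 MJ/h

Extent of reaction ξ = 0.558 × 64.2 / 2 = 17.912 mol/min
Reaction term: ξ·ΔH°_rxn = 17.912 × -103 = -1844.9 kJ/min
Sensible, feed 21.0→25 °C: 31.843 kJ/min
Outlet flows (mol/min): A 28.376, B 17.912
Sensible, products 25→152 °C: 926.85 kJ/min
Q = ΔH = -886.22 kJ/min = -14.77 kW
Heat removed = 53.173 MJ/h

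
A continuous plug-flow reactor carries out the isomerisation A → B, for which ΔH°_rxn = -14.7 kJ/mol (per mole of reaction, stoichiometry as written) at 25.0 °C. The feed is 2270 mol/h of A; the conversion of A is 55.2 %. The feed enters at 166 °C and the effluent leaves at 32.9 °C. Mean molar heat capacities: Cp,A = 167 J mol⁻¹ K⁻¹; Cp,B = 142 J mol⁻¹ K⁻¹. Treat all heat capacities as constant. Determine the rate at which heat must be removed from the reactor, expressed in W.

Q_out = 19200 W

Extent of reaction ξ = 0.552 × 2270 = 1253 mol/h
Reaction term: ξ·ΔH°_rxn = 1253 × -14.7 = -18420 kJ/h
Sensible, feed 166→25 °C: -53452 kJ/h
Outlet flows (mol/h): A 1017, B 1253
Sensible, products 25→32.9 °C: 2747.3 kJ/h
Q = ΔH = -69124 kJ/h = -19.201 kW
Heat removed = 19201 W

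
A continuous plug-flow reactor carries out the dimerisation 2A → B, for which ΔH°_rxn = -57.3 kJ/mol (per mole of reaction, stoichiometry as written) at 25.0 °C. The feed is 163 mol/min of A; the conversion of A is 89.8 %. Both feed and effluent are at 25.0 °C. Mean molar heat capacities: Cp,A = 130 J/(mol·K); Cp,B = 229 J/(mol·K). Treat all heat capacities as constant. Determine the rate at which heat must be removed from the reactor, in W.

Extent of reaction ξ = 0.898 × 163 / 2 = 73.187 mol/min
Reaction term: ξ·ΔH°_rxn = 73.187 × -57.3 = -4193.6 kJ/min
Q = ΔH = -4193.6 kJ/min = -69.894 kW
Heat removed = 69894 W

Q_out = 69900 W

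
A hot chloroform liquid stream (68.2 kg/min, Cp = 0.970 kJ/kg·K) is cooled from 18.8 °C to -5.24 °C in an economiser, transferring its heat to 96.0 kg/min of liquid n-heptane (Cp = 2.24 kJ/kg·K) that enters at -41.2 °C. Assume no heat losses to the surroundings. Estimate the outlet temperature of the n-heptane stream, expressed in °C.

Heat released by hot stream: Q = 68.2 × 0.970 × (18.8 − -5.24) = 1590.3 kJ/min
Energy balance on cold side (adiabatic exchanger): Q = ṁ_c·Cp_c·(T_c,out − T_c,in)
T_c,out = -41.2 + 1590.3/(96.0 × 2.24) = -33.804 °C

T_c,out = -33.8 °C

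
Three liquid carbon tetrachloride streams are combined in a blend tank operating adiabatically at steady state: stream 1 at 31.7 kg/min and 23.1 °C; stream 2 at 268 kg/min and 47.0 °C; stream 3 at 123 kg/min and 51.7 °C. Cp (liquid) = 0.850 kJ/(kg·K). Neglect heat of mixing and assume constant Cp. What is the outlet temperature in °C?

T_out = 46.6 °C

Adiabatic, steady state ⇒ Σ ṁᵢCp,ᵢ(T_out − Tᵢ) = 0
Σ ṁᵢCp,ᵢTᵢ = 31.7×0.850×23.1 + 268×0.850×47.0 + 123×0.850×51.7 = 16734
Σ ṁᵢCp,ᵢ = 31.7×0.850 + 268×0.850 + 123×0.850 = 359.29
T_out = 16734 / 359.29 = 46.575 °C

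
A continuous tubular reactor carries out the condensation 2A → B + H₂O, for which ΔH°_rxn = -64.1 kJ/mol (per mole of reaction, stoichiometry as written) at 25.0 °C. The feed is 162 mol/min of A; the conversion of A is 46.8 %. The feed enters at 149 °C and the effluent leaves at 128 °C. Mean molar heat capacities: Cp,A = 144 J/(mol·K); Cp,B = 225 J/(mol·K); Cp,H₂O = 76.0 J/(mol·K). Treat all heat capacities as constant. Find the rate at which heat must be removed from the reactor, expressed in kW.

Extent of reaction ξ = 0.468 × 162 / 2 = 37.908 mol/min
Reaction term: ξ·ΔH°_rxn = 37.908 × -64.1 = -2429.9 kJ/min
Sensible, feed 149→25 °C: -2892.7 kJ/min
Outlet flows (mol/min): A 86.184, B 37.908, H₂O 37.908
Sensible, products 25→128 °C: 2453.5 kJ/min
Q = ΔH = -2869 kJ/min = -47.817 kW
Heat removed = 47.817 kW

Q_out = 47.8 kW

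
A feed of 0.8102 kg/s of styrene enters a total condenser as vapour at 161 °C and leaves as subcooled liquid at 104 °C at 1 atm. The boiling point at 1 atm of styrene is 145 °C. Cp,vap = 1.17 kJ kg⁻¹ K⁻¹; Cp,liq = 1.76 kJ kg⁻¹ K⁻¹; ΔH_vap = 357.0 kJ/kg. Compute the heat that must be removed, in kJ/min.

vapour 161→145 °C: -18.72 kJ/kg
condensation at 145 °C: -357 kJ/kg
liquid 145→104 °C: -72.16 kJ/kg
Δh = -18.72 + -357 + -72.16 = -447.88 kJ/kg
Q = ṁ·Δh = 0.8102 kg/s × -447.88 kJ/kg = -362.87 kJ/s
|Q| = 362.87 kW = 21772 kJ/min

Q_c = 21800 kJ/min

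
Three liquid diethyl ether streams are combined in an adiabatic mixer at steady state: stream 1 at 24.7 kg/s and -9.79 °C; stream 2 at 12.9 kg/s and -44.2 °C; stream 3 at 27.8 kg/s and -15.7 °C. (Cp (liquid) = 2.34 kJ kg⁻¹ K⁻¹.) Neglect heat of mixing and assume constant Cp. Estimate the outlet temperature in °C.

T_out = -19.1 °C

No heat crosses the boundary, so H_out = H_in.
Σ ṁᵢCp,ᵢTᵢ = 24.7×2.34×-9.79 + 12.9×2.34×-44.2 + 27.8×2.34×-15.7 = -2921.4
Σ ṁᵢCp,ᵢ = 24.7×2.34 + 12.9×2.34 + 27.8×2.34 = 153.04
T_out = -2921.4 / 153.04 = -19.089 °C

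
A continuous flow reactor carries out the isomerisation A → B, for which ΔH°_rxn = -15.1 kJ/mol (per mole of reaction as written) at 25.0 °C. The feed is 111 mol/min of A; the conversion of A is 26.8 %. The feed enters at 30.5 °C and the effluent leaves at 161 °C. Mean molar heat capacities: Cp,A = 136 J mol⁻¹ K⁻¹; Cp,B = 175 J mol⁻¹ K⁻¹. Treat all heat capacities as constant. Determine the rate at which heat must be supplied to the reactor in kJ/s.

Extent of reaction ξ = 0.268 × 111 = 29.748 mol/min
Reaction term: ξ·ΔH°_rxn = 29.748 × -15.1 = -449.19 kJ/min
Sensible, feed 30.5→25 °C: -83.028 kJ/min
Outlet flows (mol/min): A 81.252, B 29.748
Sensible, products 25→161 °C: 2210.8 kJ/min
Q = ΔH = 1678.6 kJ/min = 27.977 kW
Heat supplied = 27.977 kJ/s

Q_in = 28.0 kJ/s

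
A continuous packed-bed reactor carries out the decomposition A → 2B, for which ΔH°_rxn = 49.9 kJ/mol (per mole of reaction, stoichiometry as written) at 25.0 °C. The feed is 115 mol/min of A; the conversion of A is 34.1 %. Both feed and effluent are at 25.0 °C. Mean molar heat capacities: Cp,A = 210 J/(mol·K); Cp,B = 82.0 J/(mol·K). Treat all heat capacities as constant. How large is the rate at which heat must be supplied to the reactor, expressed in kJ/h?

Q_in = 117000 kJ/h

Extent of reaction ξ = 0.341 × 115 = 39.215 mol/min
Reaction term: ξ·ΔH°_rxn = 39.215 × 49.9 = 1956.8 kJ/min
Q = ΔH = 1956.8 kJ/min = 32.614 kW
Heat supplied = 117410 kJ/h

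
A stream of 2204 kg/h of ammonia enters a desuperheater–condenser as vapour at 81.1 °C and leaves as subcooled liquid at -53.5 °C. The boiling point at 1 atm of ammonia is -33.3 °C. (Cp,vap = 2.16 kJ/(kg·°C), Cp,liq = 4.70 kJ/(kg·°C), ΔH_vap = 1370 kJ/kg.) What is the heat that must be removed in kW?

Q_c = 1050 kW

vapour 81.1→-33.3 °C: -247.1 kJ/kg
condensation at -33.3 °C: -1370 kJ/kg
liquid -33.3→-53.5 °C: -94.94 kJ/kg
Δh = -247.1 + -1370 + -94.94 = -1712 kJ/kg
Q = ṁ·Δh = 2204 kg/h × -1712 kJ/kg = -3.7733e+06 kJ/h
|Q| = 1048.2 kW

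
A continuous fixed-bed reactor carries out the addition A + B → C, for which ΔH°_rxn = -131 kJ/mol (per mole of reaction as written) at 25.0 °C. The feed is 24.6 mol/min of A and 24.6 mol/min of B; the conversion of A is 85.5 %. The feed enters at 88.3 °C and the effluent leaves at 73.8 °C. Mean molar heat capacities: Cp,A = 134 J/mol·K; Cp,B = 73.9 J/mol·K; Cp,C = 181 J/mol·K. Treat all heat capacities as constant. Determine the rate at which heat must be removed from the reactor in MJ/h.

Extent of reaction ξ = 0.855 × 24.6 = 21.033 mol/min
Reaction term: ξ·ΔH°_rxn = 21.033 × -131 = -2755.3 kJ/min
Sensible, feed 88.3→25 °C: -323.74 kJ/min
Outlet flows (mol/min): A 3.567, B 3.567, C 21.033
Sensible, products 25→73.8 °C: 221.97 kJ/min
Q = ΔH = -2857.1 kJ/min = -47.618 kW
Heat removed = 171.43 MJ/h

Q_out = 171 MJ/h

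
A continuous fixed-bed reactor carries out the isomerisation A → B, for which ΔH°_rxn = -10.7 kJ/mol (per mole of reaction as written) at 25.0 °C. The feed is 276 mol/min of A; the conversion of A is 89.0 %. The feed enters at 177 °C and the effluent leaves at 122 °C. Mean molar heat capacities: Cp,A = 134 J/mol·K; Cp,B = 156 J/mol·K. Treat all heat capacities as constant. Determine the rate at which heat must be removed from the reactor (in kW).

Q_out = 69.0 kW

Extent of reaction ξ = 0.890 × 276 = 245.64 mol/min
Reaction term: ξ·ΔH°_rxn = 245.64 × -10.7 = -2628.3 kJ/min
Sensible, feed 177→25 °C: -5621.6 kJ/min
Outlet flows (mol/min): A 30.36, B 245.64
Sensible, products 25→122 °C: 4111.6 kJ/min
Q = ΔH = -4138.3 kJ/min = -68.971 kW
Heat removed = 68.971 kW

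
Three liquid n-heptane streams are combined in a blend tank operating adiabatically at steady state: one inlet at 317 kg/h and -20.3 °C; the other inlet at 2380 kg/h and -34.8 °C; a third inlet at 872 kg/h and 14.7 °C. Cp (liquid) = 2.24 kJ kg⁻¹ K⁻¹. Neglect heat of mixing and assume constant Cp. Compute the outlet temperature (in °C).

T_out = -21.4 °C

Adiabatic, steady state ⇒ Σ ṁᵢCp,ᵢ(T_out − Tᵢ) = 0
Σ ṁᵢCp,ᵢTᵢ = 317×2.24×-20.3 + 2380×2.24×-34.8 + 872×2.24×14.7 = -171230
Σ ṁᵢCp,ᵢ = 317×2.24 + 2380×2.24 + 872×2.24 = 7994.6
T_out = -171230 / 7994.6 = -21.418 °C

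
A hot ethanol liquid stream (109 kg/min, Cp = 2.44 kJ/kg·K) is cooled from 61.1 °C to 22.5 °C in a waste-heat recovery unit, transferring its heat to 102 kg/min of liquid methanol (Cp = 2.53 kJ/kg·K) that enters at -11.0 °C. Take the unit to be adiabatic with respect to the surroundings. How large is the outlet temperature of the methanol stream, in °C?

Heat released by hot stream: Q = 109 × 2.44 × (61.1 − 22.5) = 10266 kJ/min
Energy balance on cold side (adiabatic exchanger): Q = ṁ_c·Cp_c·(T_c,out − T_c,in)
T_c,out = -11.0 + 10266/(102 × 2.53) = 28.782 °C

T_c,out = 28.8 °C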